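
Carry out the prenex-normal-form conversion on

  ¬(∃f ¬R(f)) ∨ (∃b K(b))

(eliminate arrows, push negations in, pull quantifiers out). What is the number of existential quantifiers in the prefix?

Push ¬ through the quantifiers and connectives to reach negation normal form:
  (∀f R(f)) ∨ (∃b K(b))
All bound variables are already distinct, so no renaming is needed.
Extract every quantifier outward, since the variables are now distinct and don't occur free across branches:
  ∀f ∃b (R(f) ∨ K(b))
The prefix is ∀f ∃b: 1 universal, 1 existential.

1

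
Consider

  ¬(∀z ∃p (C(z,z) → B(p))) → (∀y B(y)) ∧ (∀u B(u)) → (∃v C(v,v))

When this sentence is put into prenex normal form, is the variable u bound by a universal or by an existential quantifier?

existential

First replace A → B with ¬A ∨ B.
  ¬¬(∀z ∃p (¬C(z,z) ∨ B(p))) ∨ ¬((∀y B(y)) ∧ (∀u B(u))) ∨ (∃v C(v,v))
Move each ¬ inward, flipping quantifiers it crosses:
  (∀z ∃p (¬C(z,z) ∨ B(p))) ∨ (∃y ¬B(y)) ∨ (∃u ¬B(u)) ∨ (∃v C(v,v))
Extract every quantifier outward, since the variables are now distinct and don't occur free across branches:
  ∀z ∃p ∃y ∃u ∃v (¬C(z,z) ∨ B(p) ∨ ¬B(y) ∨ ¬B(u) ∨ C(v,v))
The quantifier ∀u sits under an odd number of negations (counting the antecedent side of each →), so it flips to ∃u.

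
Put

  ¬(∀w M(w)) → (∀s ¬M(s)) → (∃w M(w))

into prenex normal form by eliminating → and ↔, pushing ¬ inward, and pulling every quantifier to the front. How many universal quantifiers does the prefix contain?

First replace A → B with ¬A ∨ B.
  ¬¬(∀w M(w)) ∨ ¬(∀s ¬M(s)) ∨ (∃w M(w))
Move each ¬ inward, flipping quantifiers it crosses:
  (∀w M(w)) ∨ (∃s M(s)) ∨ (∃w M(w))
Rename bound variables to avoid capture: w↦q.
  (∀w M(w)) ∨ (∃s M(s)) ∨ (∃q M(q))
Pull the quantifiers to the front (each side's bound variable is not free in the other side):
  ∀w ∃s ∃q (M(w) ∨ M(s) ∨ M(q))
The prefix is ∀w ∃s ∃q: 1 universal, 2 existential.

1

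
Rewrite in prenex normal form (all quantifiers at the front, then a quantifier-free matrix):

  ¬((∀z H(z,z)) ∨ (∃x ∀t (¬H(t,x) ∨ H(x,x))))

∃z ∀x ∃t (¬H(z,z) ∧ H(t,x) ∧ ¬H(x,x))

Drive negations inward (¬∀x A ≡ ∃x ¬A, ¬∃x A ≡ ∀x ¬A, De Morgan for ∧/∨):
  (∃z ¬H(z,z)) ∧ (∀x ∃t (H(t,x) ∧ ¬H(x,x)))
Pull the quantifiers to the front (each side's bound variable is not free in the other side):
  ∃z ∀x ∃t (¬H(z,z) ∧ H(t,x) ∧ ¬H(x,x))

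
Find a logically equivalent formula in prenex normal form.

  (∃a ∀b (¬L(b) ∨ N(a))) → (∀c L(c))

∀a ∃b ∀c (L(b) ∧ ¬N(a) ∨ L(c))

First replace A → B with ¬A ∨ B.
  ¬(∃a ∀b (¬L(b) ∨ N(a))) ∨ (∀c L(c))
Push ¬ through the quantifiers and connectives to reach negation normal form:
  (∀a ∃b (L(b) ∧ ¬N(a))) ∨ (∀c L(c))
Pull the quantifiers to the front (each side's bound variable is not free in the other side):
  ∀a ∃b ∀c (L(b) ∧ ¬N(a) ∨ L(c))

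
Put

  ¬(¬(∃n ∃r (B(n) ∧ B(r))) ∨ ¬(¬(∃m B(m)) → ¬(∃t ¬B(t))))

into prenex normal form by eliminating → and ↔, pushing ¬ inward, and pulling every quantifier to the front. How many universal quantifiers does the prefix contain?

1

Eliminate → and ↔ using ¬ and ∨.
  ¬(¬(∃n ∃r (B(n) ∧ B(r))) ∨ ¬(¬¬(∃m B(m)) ∨ ¬(∃t ¬B(t))))
Push ¬ through the quantifiers and connectives to reach negation normal form:
  (∃n ∃r (B(n) ∧ B(r))) ∧ ((∃m B(m)) ∨ (∀t B(t)))
All bound variables are already distinct, so no renaming is needed.
Pull the quantifiers to the front (each side's bound variable is not free in the other side):
  ∃n ∃r ∃m ∀t (B(n) ∧ B(r) ∧ (B(m) ∨ B(t)))
The prefix is ∃n ∃r ∃m ∀t: 1 universal, 3 existential.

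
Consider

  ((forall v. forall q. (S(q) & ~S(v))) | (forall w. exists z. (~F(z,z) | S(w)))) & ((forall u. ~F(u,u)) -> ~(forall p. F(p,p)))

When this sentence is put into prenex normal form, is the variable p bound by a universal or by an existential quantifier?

Eliminate → and ↔ using ¬ and ∨.
  ((forall v. forall q. (S(q) & ~S(v))) | (forall w. exists z. (~F(z,z) | S(w)))) & (~(forall u. ~F(u,u)) | ~(forall p. F(p,p)))
Move each ¬ inward, flipping quantifiers it crosses:
  ((forall v. forall q. (S(q) & ~S(v))) | (forall w. exists z. (~F(z,z) | S(w)))) & ((exists u. F(u,u)) | (exists p. ~F(p,p)))
All bound variables are already distinct, so no renaming is needed.
Finally move all quantifiers to the prefix:
  forall v. forall q. forall w. exists z. exists u. exists p. ((S(q) & ~S(v) | ~F(z,z) | S(w)) & (F(u,u) | ~F(p,p)))
The quantifier forall p sits under an odd number of negations (counting the antecedent side of each →), so it flips to exists p.

existential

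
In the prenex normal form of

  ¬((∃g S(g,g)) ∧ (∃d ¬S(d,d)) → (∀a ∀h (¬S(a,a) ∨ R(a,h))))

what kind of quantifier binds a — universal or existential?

existential

Eliminate → and ↔ using ¬ and ∨.
  ¬(¬((∃g S(g,g)) ∧ (∃d ¬S(d,d))) ∨ (∀a ∀h (¬S(a,a) ∨ R(a,h))))
Drive negations inward (¬∀x A ≡ ∃x ¬A, ¬∃x A ≡ ∀x ¬A, De Morgan for ∧/∨):
  (∃g S(g,g)) ∧ (∃d ¬S(d,d)) ∧ (∃a ∃h (S(a,a) ∧ ¬R(a,h)))
Extract every quantifier outward, since the variables are now distinct and don't occur free across branches:
  ∃g ∃d ∃a ∃h (S(g,g) ∧ ¬S(d,d) ∧ S(a,a) ∧ ¬R(a,h))
The quantifier ∀a sits under an odd number of negations (counting the antecedent side of each →), so it flips to ∃a.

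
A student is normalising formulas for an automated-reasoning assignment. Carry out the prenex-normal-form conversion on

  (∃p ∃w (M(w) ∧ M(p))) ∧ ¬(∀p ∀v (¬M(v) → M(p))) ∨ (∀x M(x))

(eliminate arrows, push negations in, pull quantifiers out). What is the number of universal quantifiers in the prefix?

First replace A → B with ¬A ∨ B.
  (∃p ∃w (M(w) ∧ M(p))) ∧ ¬(∀p ∀v (¬¬M(v) ∨ M(p))) ∨ (∀x M(x))
Move each ¬ inward, flipping quantifiers it crosses:
  (∃p ∃w (M(w) ∧ M(p))) ∧ (∃p ∃v (¬M(v) ∧ ¬M(p))) ∨ (∀x M(x))
Give each quantifier a distinct variable: p↦x1.
  (∃p ∃w (M(w) ∧ M(p))) ∧ (∃x1 ∃v (¬M(v) ∧ ¬M(x1))) ∨ (∀x M(x))
Pull the quantifiers to the front (each side's bound variable is not free in the other side):
  ∃p ∃w ∃x1 ∃v ∀x (M(w) ∧ M(p) ∧ ¬M(v) ∧ ¬M(x1) ∨ M(x))
The prefix is ∃p ∃w ∃x1 ∃v ∀x: 1 universal, 4 existential.

1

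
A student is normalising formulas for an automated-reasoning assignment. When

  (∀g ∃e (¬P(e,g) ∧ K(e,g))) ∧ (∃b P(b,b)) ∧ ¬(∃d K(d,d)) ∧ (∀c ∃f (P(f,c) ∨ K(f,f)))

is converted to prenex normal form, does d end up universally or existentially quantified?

Drive negations inward (¬∀x A ≡ ∃x ¬A, ¬∃x A ≡ ∀x ¬A, De Morgan for ∧/∨):
  (∀g ∃e (¬P(e,g) ∧ K(e,g))) ∧ (∃b P(b,b)) ∧ (∀d ¬K(d,d)) ∧ (∀c ∃f (P(f,c) ∨ K(f,f)))
All bound variables are already distinct, so no renaming is needed.
Extract every quantifier outward, since the variables are now distinct and don't occur free across branches:
  ∀g ∃e ∃b ∀d ∀c ∃f (¬P(e,g) ∧ K(e,g) ∧ P(b,b) ∧ ¬K(d,d) ∧ (P(f,c) ∨ K(f,f)))
The quantifier ∃d sits under an odd number of negations, so it flips to ∀d.

universal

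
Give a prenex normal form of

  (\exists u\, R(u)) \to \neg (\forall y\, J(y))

First replace A → B with ¬A ∨ B.
  \neg (\exists u\, R(u)) \lor \neg (\forall y\, J(y))
Move each ¬ inward, flipping quantifiers it crosses:
  (\forall u\, \neg R(u)) \lor (\exists y\, \neg J(y))
All bound variables are already distinct, so no renaming is needed.
Extract every quantifier outward, since the variables are now distinct and don't occur free across branches:
  \forall u\, \exists y\, (\neg R(u) \lor \neg J(y))

\forall u\, \exists y\, (\neg R(u) \lor \neg J(y))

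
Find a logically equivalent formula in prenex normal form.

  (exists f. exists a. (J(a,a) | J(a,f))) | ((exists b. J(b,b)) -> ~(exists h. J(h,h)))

exists f. exists a. forall b. forall h. (J(a,a) | J(a,f) | ~J(b,b) | ~J(h,h))

Eliminate → and ↔ using ¬ and ∨.
  (exists f. exists a. (J(a,a) | J(a,f))) | ~(exists b. J(b,b)) | ~(exists h. J(h,h))
Move each ¬ inward, flipping quantifiers it crosses:
  (exists f. exists a. (J(a,a) | J(a,f))) | (forall b. ~J(b,b)) | (forall h. ~J(h,h))
Finally move all quantifiers to the prefix:
  exists f. exists a. forall b. forall h. (J(a,a) | J(a,f) | ~J(b,b) | ~J(h,h))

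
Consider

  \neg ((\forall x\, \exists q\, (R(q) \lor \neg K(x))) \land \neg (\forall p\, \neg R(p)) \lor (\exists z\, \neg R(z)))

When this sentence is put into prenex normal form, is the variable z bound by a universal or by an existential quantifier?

Move each ¬ inward, flipping quantifiers it crosses:
  ((\exists x\, \forall q\, (\neg R(q) \land K(x))) \lor (\forall p\, \neg R(p))) \land (\forall z\, R(z))
All bound variables are already distinct, so no renaming is needed.
Pull the quantifiers to the front (each side's bound variable is not free in the other side):
  \exists x\, \forall q\, \forall p\, \forall z\, ((\neg R(q) \land K(x) \lor \neg R(p)) \land R(z))
The quantifier \exists z sits under an odd number of negations, so it flips to \forall z.

universal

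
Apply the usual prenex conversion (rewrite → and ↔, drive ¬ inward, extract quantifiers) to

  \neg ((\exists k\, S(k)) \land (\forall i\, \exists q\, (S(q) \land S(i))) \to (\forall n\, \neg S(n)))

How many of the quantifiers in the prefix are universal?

1

Eliminate → and ↔ using ¬ and ∨.
  \neg (\neg ((\exists k\, S(k)) \land (\forall i\, \exists q\, (S(q) \land S(i)))) \lor (\forall n\, \neg S(n)))
Push ¬ through the quantifiers and connectives to reach negation normal form:
  (\exists k\, S(k)) \land (\forall i\, \exists q\, (S(q) \land S(i))) \land (\exists n\, S(n))
Extract every quantifier outward, since the variables are now distinct and don't occur free across branches:
  \exists k\, \forall i\, \exists q\, \exists n\, (S(k) \land S(q) \land S(i) \land S(n))
The prefix is \exists k \forall i \exists q \exists n: 1 universal, 3 existential.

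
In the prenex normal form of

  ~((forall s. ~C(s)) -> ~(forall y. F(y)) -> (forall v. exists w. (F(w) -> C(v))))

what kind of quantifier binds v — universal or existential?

existential

First replace A → B with ¬A ∨ B.
  ~(~(forall s. ~C(s)) | ~~(forall y. F(y)) | (forall v. exists w. (~F(w) | C(v))))
Push ¬ through the quantifiers and connectives to reach negation normal form:
  (forall s. ~C(s)) & (exists y. ~F(y)) & (exists v. forall w. (F(w) & ~C(v)))
All bound variables are already distinct, so no renaming is needed.
Finally move all quantifiers to the prefix:
  forall s. exists y. exists v. forall w. (~C(s) & ~F(y) & F(w) & ~C(v))
The quantifier forall v sits under an odd number of negations (counting the antecedent side of each →), so it flips to exists v.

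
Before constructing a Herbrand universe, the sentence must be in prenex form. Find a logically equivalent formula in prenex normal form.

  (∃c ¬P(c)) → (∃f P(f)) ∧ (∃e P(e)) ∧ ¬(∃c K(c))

Eliminate → and ↔ using ¬ and ∨.
  ¬(∃c ¬P(c)) ∨ (∃f P(f)) ∧ (∃e P(e)) ∧ ¬(∃c K(c))
Drive negations inward (¬∀x A ≡ ∃x ¬A, ¬∃x A ≡ ∀x ¬A, De Morgan for ∧/∨):
  (∀c P(c)) ∨ (∃f P(f)) ∧ (∃e P(e)) ∧ (∀c ¬K(c))
Give each quantifier a distinct variable: c↦v.
  (∀c P(c)) ∨ (∃f P(f)) ∧ (∃e P(e)) ∧ (∀v ¬K(v))
Extract every quantifier outward, since the variables are now distinct and don't occur free across branches:
  ∀c ∃f ∃e ∀v (P(c) ∨ P(f) ∧ P(e) ∧ ¬K(v))

∀c ∃f ∃e ∀v (P(c) ∨ P(f) ∧ P(e) ∧ ¬K(v))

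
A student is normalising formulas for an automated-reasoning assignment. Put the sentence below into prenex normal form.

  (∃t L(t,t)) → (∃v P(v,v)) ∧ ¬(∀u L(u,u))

First replace A → B with ¬A ∨ B.
  ¬(∃t L(t,t)) ∨ (∃v P(v,v)) ∧ ¬(∀u L(u,u))
Move each ¬ inward, flipping quantifiers it crosses:
  (∀t ¬L(t,t)) ∨ (∃v P(v,v)) ∧ (∃u ¬L(u,u))
Extract every quantifier outward, since the variables are now distinct and don't occur free across branches:
  ∀t ∃v ∃u (¬L(t,t) ∨ P(v,v) ∧ ¬L(u,u))

∀t ∃v ∃u (¬L(t,t) ∨ P(v,v) ∧ ¬L(u,u))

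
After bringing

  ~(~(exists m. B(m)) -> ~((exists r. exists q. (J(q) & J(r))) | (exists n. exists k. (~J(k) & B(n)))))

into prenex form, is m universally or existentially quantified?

Rewrite implications/biconditionals: A → B as ¬A ∨ B.
  ~(~~(exists m. B(m)) | ~((exists r. exists q. (J(q) & J(r))) | (exists n. exists k. (~J(k) & B(n)))))
Move each ¬ inward, flipping quantifiers it crosses:
  (forall m. ~B(m)) & ((exists r. exists q. (J(q) & J(r))) | (exists n. exists k. (~J(k) & B(n))))
Extract every quantifier outward, since the variables are now distinct and don't occur free across branches:
  forall m. exists r. exists q. exists n. exists k. (~B(m) & (J(q) & J(r) | ~J(k) & B(n)))
The quantifier exists m sits under an odd number of negations (counting the antecedent side of each →), so it flips to forall m.

universal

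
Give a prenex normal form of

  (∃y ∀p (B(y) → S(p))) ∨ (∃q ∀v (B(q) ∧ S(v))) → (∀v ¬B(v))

Rewrite implications/biconditionals: A → B as ¬A ∨ B.
  ¬((∃y ∀p (¬B(y) ∨ S(p))) ∨ (∃q ∀v (B(q) ∧ S(v)))) ∨ (∀v ¬B(v))
Move each ¬ inward, flipping quantifiers it crosses:
  (∀y ∃p (B(y) ∧ ¬S(p))) ∧ (∀q ∃v (¬B(q) ∨ ¬S(v))) ∨ (∀v ¬B(v))
Rename bound variables to avoid capture: v↦w1.
  (∀y ∃p (B(y) ∧ ¬S(p))) ∧ (∀q ∃v (¬B(q) ∨ ¬S(v))) ∨ (∀w1 ¬B(w1))
Extract every quantifier outward, since the variables are now distinct and don't occur free across branches:
  ∀y ∃p ∀q ∃v ∀w1 (B(y) ∧ ¬S(p) ∧ (¬B(q) ∨ ¬S(v)) ∨ ¬B(w1))

∀y ∃p ∀q ∃v ∀w1 (B(y) ∧ ¬S(p) ∧ (¬B(q) ∨ ¬S(v)) ∨ ¬B(w1))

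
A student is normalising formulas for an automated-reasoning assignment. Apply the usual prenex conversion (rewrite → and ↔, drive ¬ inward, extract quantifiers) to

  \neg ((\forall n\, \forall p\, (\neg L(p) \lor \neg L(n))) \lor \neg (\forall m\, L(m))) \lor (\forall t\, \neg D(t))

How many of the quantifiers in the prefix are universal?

Drive negations inward (¬∀x A ≡ ∃x ¬A, ¬∃x A ≡ ∀x ¬A, De Morgan for ∧/∨):
  (\exists n\, \exists p\, (L(p) \land L(n))) \land (\forall m\, L(m)) \lor (\forall t\, \neg D(t))
Finally move all quantifiers to the prefix:
  \exists n\, \exists p\, \forall m\, \forall t\, (L(p) \land L(n) \land L(m) \lor \neg D(t))
The prefix is \exists n \exists p \forall m \forall t: 2 universal, 2 existential.

2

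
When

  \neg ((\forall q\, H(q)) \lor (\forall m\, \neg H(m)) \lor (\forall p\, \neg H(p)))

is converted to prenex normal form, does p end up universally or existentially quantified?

existential

Move each ¬ inward, flipping quantifiers it crosses:
  (\exists q\, \neg H(q)) \land (\exists m\, H(m)) \land (\exists p\, H(p))
All bound variables are already distinct, so no renaming is needed.
Finally move all quantifiers to the prefix:
  \exists q\, \exists m\, \exists p\, (\neg H(q) \land H(m) \land H(p))
The quantifier \forall p sits under an odd number of negations, so it flips to \exists p.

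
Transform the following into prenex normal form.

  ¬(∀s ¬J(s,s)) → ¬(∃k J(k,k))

Rewrite implications/biconditionals: A → B as ¬A ∨ B.
  ¬¬(∀s ¬J(s,s)) ∨ ¬(∃k J(k,k))
Push ¬ through the quantifiers and connectives to reach negation normal form:
  (∀s ¬J(s,s)) ∨ (∀k ¬J(k,k))
Pull the quantifiers to the front (each side's bound variable is not free in the other side):
  ∀s ∀k (¬J(s,s) ∨ ¬J(k,k))

∀s ∀k (¬J(s,s) ∨ ¬J(k,k))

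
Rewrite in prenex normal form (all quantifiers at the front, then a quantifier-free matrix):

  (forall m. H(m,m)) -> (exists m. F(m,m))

exists m. exists r. (~H(m,m) | F(r,r))

Eliminate → and ↔ using ¬ and ∨.
  ~(forall m. H(m,m)) | (exists m. F(m,m))
Drive negations inward (¬∀x A ≡ ∃x ¬A, ¬∃x A ≡ ∀x ¬A, De Morgan for ∧/∨):
  (exists m. ~H(m,m)) | (exists m. F(m,m))
Standardize variables apart so no two quantifiers bind the same name: m↦r.
  (exists m. ~H(m,m)) | (exists r. F(r,r))
Extract every quantifier outward, since the variables are now distinct and don't occur free across branches:
  exists m. exists r. (~H(m,m) | F(r,r))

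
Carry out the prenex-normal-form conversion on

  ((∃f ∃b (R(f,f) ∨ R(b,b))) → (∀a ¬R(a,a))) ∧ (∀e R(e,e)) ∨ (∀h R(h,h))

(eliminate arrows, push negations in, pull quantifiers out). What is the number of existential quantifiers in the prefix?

First replace A → B with ¬A ∨ B.
  (¬(∃f ∃b (R(f,f) ∨ R(b,b))) ∨ (∀a ¬R(a,a))) ∧ (∀e R(e,e)) ∨ (∀h R(h,h))
Drive negations inward (¬∀x A ≡ ∃x ¬A, ¬∃x A ≡ ∀x ¬A, De Morgan for ∧/∨):
  ((∀f ∀b (¬R(f,f) ∧ ¬R(b,b))) ∨ (∀a ¬R(a,a))) ∧ (∀e R(e,e)) ∨ (∀h R(h,h))
Pull the quantifiers to the front (each side's bound variable is not free in the other side):
  ∀f ∀b ∀a ∀e ∀h ((¬R(f,f) ∧ ¬R(b,b) ∨ ¬R(a,a)) ∧ R(e,e) ∨ R(h,h))
The prefix is ∀f ∀b ∀a ∀e ∀h: 5 universal, 0 existential.

0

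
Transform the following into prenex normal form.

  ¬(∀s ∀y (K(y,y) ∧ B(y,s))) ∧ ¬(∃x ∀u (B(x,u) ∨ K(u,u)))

Push ¬ through the quantifiers and connectives to reach negation normal form:
  (∃s ∃y (¬K(y,y) ∨ ¬B(y,s))) ∧ (∀x ∃u (¬B(x,u) ∧ ¬K(u,u)))
All bound variables are already distinct, so no renaming is needed.
Finally move all quantifiers to the prefix:
  ∃s ∃y ∀x ∃u ((¬K(y,y) ∨ ¬B(y,s)) ∧ ¬B(x,u) ∧ ¬K(u,u))

∃s ∃y ∀x ∃u ((¬K(y,y) ∨ ¬B(y,s)) ∧ ¬B(x,u) ∧ ¬K(u,u))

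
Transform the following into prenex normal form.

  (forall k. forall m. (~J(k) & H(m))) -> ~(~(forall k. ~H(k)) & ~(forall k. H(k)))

exists k. exists m. forall u. forall c. (J(k) | ~H(m) | ~H(u) | H(c))

First replace A → B with ¬A ∨ B.
  ~(forall k. forall m. (~J(k) & H(m))) | ~(~(forall k. ~H(k)) & ~(forall k. H(k)))
Move each ¬ inward, flipping quantifiers it crosses:
  (exists k. exists m. (J(k) | ~H(m))) | (forall k. ~H(k)) | (forall k. H(k))
Standardize variables apart so no two quantifiers bind the same name: k↦u, k↦c.
  (exists k. exists m. (J(k) | ~H(m))) | (forall u. ~H(u)) | (forall c. H(c))
Pull the quantifiers to the front (each side's bound variable is not free in the other side):
  exists k. exists m. forall u. forall c. (J(k) | ~H(m) | ~H(u) | H(c))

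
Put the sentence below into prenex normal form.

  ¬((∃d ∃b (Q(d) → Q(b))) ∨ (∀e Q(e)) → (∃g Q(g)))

∃d ∃b ∀e ∀g ((¬Q(d) ∨ Q(b) ∨ Q(e)) ∧ ¬Q(g))

Rewrite implications/biconditionals: A → B as ¬A ∨ B.
  ¬(¬((∃d ∃b (¬Q(d) ∨ Q(b))) ∨ (∀e Q(e))) ∨ (∃g Q(g)))
Drive negations inward (¬∀x A ≡ ∃x ¬A, ¬∃x A ≡ ∀x ¬A, De Morgan for ∧/∨):
  ((∃d ∃b (¬Q(d) ∨ Q(b))) ∨ (∀e Q(e))) ∧ (∀g ¬Q(g))
All bound variables are already distinct, so no renaming is needed.
Extract every quantifier outward, since the variables are now distinct and don't occur free across branches:
  ∃d ∃b ∀e ∀g ((¬Q(d) ∨ Q(b) ∨ Q(e)) ∧ ¬Q(g))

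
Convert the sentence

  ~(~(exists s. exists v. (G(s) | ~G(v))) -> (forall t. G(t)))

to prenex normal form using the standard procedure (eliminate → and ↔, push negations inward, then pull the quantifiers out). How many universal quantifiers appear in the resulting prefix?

2

First replace A → B with ¬A ∨ B.
  ~(~~(exists s. exists v. (G(s) | ~G(v))) | (forall t. G(t)))
Drive negations inward (¬∀x A ≡ ∃x ¬A, ¬∃x A ≡ ∀x ¬A, De Morgan for ∧/∨):
  (forall s. forall v. (~G(s) & G(v))) & (exists t. ~G(t))
All bound variables are already distinct, so no renaming is needed.
Extract every quantifier outward, since the variables are now distinct and don't occur free across branches:
  forall s. forall v. exists t. (~G(s) & G(v) & ~G(t))
The prefix is forall s forall v exists t: 2 universal, 1 existential.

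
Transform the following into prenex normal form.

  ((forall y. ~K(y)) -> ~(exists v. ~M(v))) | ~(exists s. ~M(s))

exists y. forall v. forall s. (K(y) | M(v) | M(s))

Eliminate → and ↔ using ¬ and ∨.
  ~(forall y. ~K(y)) | ~(exists v. ~M(v)) | ~(exists s. ~M(s))
Push ¬ through the quantifiers and connectives to reach negation normal form:
  (exists y. K(y)) | (forall v. M(v)) | (forall s. M(s))
All bound variables are already distinct, so no renaming is needed.
Extract every quantifier outward, since the variables are now distinct and don't occur free across branches:
  exists y. forall v. forall s. (K(y) | M(v) | M(s))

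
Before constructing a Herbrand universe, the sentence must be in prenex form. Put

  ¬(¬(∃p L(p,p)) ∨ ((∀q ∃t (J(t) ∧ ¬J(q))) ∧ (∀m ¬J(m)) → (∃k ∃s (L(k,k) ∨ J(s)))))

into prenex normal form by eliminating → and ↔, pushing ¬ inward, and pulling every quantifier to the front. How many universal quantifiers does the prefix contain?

Rewrite implications/biconditionals: A → B as ¬A ∨ B.
  ¬(¬(∃p L(p,p)) ∨ ¬((∀q ∃t (J(t) ∧ ¬J(q))) ∧ (∀m ¬J(m))) ∨ (∃k ∃s (L(k,k) ∨ J(s))))
Move each ¬ inward, flipping quantifiers it crosses:
  (∃p L(p,p)) ∧ (∀q ∃t (J(t) ∧ ¬J(q))) ∧ (∀m ¬J(m)) ∧ (∀k ∀s (¬L(k,k) ∧ ¬J(s)))
All bound variables are already distinct, so no renaming is needed.
Finally move all quantifiers to the prefix:
  ∃p ∀q ∃t ∀m ∀k ∀s (L(p,p) ∧ J(t) ∧ ¬J(q) ∧ ¬J(m) ∧ ¬L(k,k) ∧ ¬J(s))
The prefix is ∃p ∀q ∃t ∀m ∀k ∀s: 4 universal, 2 existential.

4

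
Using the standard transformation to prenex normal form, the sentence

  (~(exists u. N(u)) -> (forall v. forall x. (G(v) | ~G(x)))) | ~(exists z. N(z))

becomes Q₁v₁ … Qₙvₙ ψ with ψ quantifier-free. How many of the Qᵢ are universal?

First replace A → B with ¬A ∨ B.
  ~~(exists u. N(u)) | (forall v. forall x. (G(v) | ~G(x))) | ~(exists z. N(z))
Drive negations inward (¬∀x A ≡ ∃x ¬A, ¬∃x A ≡ ∀x ¬A, De Morgan for ∧/∨):
  (exists u. N(u)) | (forall v. forall x. (G(v) | ~G(x))) | (forall z. ~N(z))
All bound variables are already distinct, so no renaming is needed.
Finally move all quantifiers to the prefix:
  exists u. forall v. forall x. forall z. (N(u) | G(v) | ~G(x) | ~N(z))
The prefix is exists u forall v forall x forall z: 3 universal, 1 existential.

3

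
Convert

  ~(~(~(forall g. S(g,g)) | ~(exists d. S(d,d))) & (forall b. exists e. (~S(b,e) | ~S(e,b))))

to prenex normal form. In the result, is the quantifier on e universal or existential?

universal

Move each ¬ inward, flipping quantifiers it crosses:
  (exists g. ~S(g,g)) | (forall d. ~S(d,d)) | (exists b. forall e. (S(b,e) & S(e,b)))
Pull the quantifiers to the front (each side's bound variable is not free in the other side):
  exists g. forall d. exists b. forall e. (~S(g,g) | ~S(d,d) | S(b,e) & S(e,b))
The quantifier exists e sits under an odd number of negations, so it flips to forall e.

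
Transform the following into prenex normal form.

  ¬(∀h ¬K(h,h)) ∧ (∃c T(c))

Push ¬ through the quantifiers and connectives to reach negation normal form:
  (∃h K(h,h)) ∧ (∃c T(c))
Extract every quantifier outward, since the variables are now distinct and don't occur free across branches:
  ∃h ∃c (K(h,h) ∧ T(c))

∃h ∃c (K(h,h) ∧ T(c))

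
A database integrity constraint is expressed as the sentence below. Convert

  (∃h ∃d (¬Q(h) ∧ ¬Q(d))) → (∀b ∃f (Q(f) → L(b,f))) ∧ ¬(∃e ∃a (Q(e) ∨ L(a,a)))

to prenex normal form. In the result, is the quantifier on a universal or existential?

universal

Rewrite implications/biconditionals: A → B as ¬A ∨ B.
  ¬(∃h ∃d (¬Q(h) ∧ ¬Q(d))) ∨ (∀b ∃f (¬Q(f) ∨ L(b,f))) ∧ ¬(∃e ∃a (Q(e) ∨ L(a,a)))
Move each ¬ inward, flipping quantifiers it crosses:
  (∀h ∀d (Q(h) ∨ Q(d))) ∨ (∀b ∃f (¬Q(f) ∨ L(b,f))) ∧ (∀e ∀a (¬Q(e) ∧ ¬L(a,a)))
Finally move all quantifiers to the prefix:
  ∀h ∀d ∀b ∃f ∀e ∀a (Q(h) ∨ Q(d) ∨ (¬Q(f) ∨ L(b,f)) ∧ ¬Q(e) ∧ ¬L(a,a))
The quantifier ∃a sits under an odd number of negations (counting the antecedent side of each →), so it flips to ∀a.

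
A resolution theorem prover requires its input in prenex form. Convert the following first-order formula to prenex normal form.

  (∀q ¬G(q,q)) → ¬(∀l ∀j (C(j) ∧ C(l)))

Eliminate → and ↔ using ¬ and ∨.
  ¬(∀q ¬G(q,q)) ∨ ¬(∀l ∀j (C(j) ∧ C(l)))
Move each ¬ inward, flipping quantifiers it crosses:
  (∃q G(q,q)) ∨ (∃l ∃j (¬C(j) ∨ ¬C(l)))
All bound variables are already distinct, so no renaming is needed.
Extract every quantifier outward, since the variables are now distinct and don't occur free across branches:
  ∃q ∃l ∃j (G(q,q) ∨ ¬C(j) ∨ ¬C(l))

∃q ∃l ∃j (G(q,q) ∨ ¬C(j) ∨ ¬C(l))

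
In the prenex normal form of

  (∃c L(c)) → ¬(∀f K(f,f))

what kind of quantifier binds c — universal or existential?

universal

Eliminate → and ↔ using ¬ and ∨.
  ¬(∃c L(c)) ∨ ¬(∀f K(f,f))
Push ¬ through the quantifiers and connectives to reach negation normal form:
  (∀c ¬L(c)) ∨ (∃f ¬K(f,f))
All bound variables are already distinct, so no renaming is needed.
Pull the quantifiers to the front (each side's bound variable is not free in the other side):
  ∀c ∃f (¬L(c) ∨ ¬K(f,f))
The quantifier ∃c sits under an odd number of negations (counting the antecedent side of each →), so it flips to ∀c.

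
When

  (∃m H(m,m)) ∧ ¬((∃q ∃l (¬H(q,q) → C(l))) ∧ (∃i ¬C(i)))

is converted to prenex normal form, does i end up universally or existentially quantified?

universal

First replace A → B with ¬A ∨ B.
  (∃m H(m,m)) ∧ ¬((∃q ∃l (¬¬H(q,q) ∨ C(l))) ∧ (∃i ¬C(i)))
Move each ¬ inward, flipping quantifiers it crosses:
  (∃m H(m,m)) ∧ ((∀q ∀l (¬H(q,q) ∧ ¬C(l))) ∨ (∀i C(i)))
Pull the quantifiers to the front (each side's bound variable is not free in the other side):
  ∃m ∀q ∀l ∀i (H(m,m) ∧ (¬H(q,q) ∧ ¬C(l) ∨ C(i)))
The quantifier ∃i sits under an odd number of negations (counting the antecedent side of each →), so it flips to ∀i.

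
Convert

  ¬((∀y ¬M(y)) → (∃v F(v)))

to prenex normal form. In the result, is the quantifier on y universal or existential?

universal

First replace A → B with ¬A ∨ B.
  ¬(¬(∀y ¬M(y)) ∨ (∃v F(v)))
Push ¬ through the quantifiers and connectives to reach negation normal form:
  (∀y ¬M(y)) ∧ (∀v ¬F(v))
All bound variables are already distinct, so no renaming is needed.
Pull the quantifiers to the front (each side's bound variable is not free in the other side):
  ∀y ∀v (¬M(y) ∧ ¬F(v))
The quantifier ∀y sits under an even number of negations (counting the antecedent side of each →), so it remains universal.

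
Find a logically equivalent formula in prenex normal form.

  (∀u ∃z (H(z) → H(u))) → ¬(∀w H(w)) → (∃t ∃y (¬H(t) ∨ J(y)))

Eliminate → and ↔ using ¬ and ∨.
  ¬(∀u ∃z (¬H(z) ∨ H(u))) ∨ ¬¬(∀w H(w)) ∨ (∃t ∃y (¬H(t) ∨ J(y)))
Move each ¬ inward, flipping quantifiers it crosses:
  (∃u ∀z (H(z) ∧ ¬H(u))) ∨ (∀w H(w)) ∨ (∃t ∃y (¬H(t) ∨ J(y)))
All bound variables are already distinct, so no renaming is needed.
Pull the quantifiers to the front (each side's bound variable is not free in the other side):
  ∃u ∀z ∀w ∃t ∃y (H(z) ∧ ¬H(u) ∨ H(w) ∨ ¬H(t) ∨ J(y))

∃u ∀z ∀w ∃t ∃y (H(z) ∧ ¬H(u) ∨ H(w) ∨ ¬H(t) ∨ J(y))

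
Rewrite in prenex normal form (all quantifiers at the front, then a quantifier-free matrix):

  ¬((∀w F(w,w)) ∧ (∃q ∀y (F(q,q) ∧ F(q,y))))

∃w ∀q ∃y (¬F(w,w) ∨ ¬F(q,q) ∨ ¬F(q,y))

Move each ¬ inward, flipping quantifiers it crosses:
  (∃w ¬F(w,w)) ∨ (∀q ∃y (¬F(q,q) ∨ ¬F(q,y)))
Pull the quantifiers to the front (each side's bound variable is not free in the other side):
  ∃w ∀q ∃y (¬F(w,w) ∨ ¬F(q,q) ∨ ¬F(q,y))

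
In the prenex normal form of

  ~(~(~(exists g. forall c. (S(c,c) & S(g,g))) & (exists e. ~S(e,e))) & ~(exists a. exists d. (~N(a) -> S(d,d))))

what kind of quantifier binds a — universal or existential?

Rewrite implications/biconditionals: A → B as ¬A ∨ B.
  ~(~(~(exists g. forall c. (S(c,c) & S(g,g))) & (exists e. ~S(e,e))) & ~(exists a. exists d. (~~N(a) | S(d,d))))
Drive negations inward (¬∀x A ≡ ∃x ¬A, ¬∃x A ≡ ∀x ¬A, De Morgan for ∧/∨):
  (forall g. exists c. (~S(c,c) | ~S(g,g))) & (exists e. ~S(e,e)) | (exists a. exists d. (N(a) | S(d,d)))
All bound variables are already distinct, so no renaming is needed.
Pull the quantifiers to the front (each side's bound variable is not free in the other side):
  forall g. exists c. exists e. exists a. exists d. ((~S(c,c) | ~S(g,g)) & ~S(e,e) | N(a) | S(d,d))
The quantifier exists a sits under an even number of negations (counting the antecedent side of each →), so it remains existential.

existential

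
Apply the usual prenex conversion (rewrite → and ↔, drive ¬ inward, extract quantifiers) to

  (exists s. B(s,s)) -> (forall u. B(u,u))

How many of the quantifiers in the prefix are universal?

First replace A → B with ¬A ∨ B.
  ~(exists s. B(s,s)) | (forall u. B(u,u))
Move each ¬ inward, flipping quantifiers it crosses:
  (forall s. ~B(s,s)) | (forall u. B(u,u))
Finally move all quantifiers to the prefix:
  forall s. forall u. (~B(s,s) | B(u,u))
The prefix is forall s forall u: 2 universal, 0 existential.

2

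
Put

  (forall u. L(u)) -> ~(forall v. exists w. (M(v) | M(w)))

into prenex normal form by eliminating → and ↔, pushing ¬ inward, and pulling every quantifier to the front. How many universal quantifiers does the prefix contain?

1

First replace A → B with ¬A ∨ B.
  ~(forall u. L(u)) | ~(forall v. exists w. (M(v) | M(w)))
Push ¬ through the quantifiers and connectives to reach negation normal form:
  (exists u. ~L(u)) | (exists v. forall w. (~M(v) & ~M(w)))
Extract every quantifier outward, since the variables are now distinct and don't occur free across branches:
  exists u. exists v. forall w. (~L(u) | ~M(v) & ~M(w))
The prefix is exists u exists v forall w: 1 universal, 2 existential.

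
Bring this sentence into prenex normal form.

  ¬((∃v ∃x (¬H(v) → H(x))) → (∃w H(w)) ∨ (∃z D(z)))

∃v ∃x ∀w ∀z ((H(v) ∨ H(x)) ∧ ¬H(w) ∧ ¬D(z))

Rewrite implications/biconditionals: A → B as ¬A ∨ B.
  ¬(¬(∃v ∃x (¬¬H(v) ∨ H(x))) ∨ (∃w H(w)) ∨ (∃z D(z)))
Push ¬ through the quantifiers and connectives to reach negation normal form:
  (∃v ∃x (H(v) ∨ H(x))) ∧ (∀w ¬H(w)) ∧ (∀z ¬D(z))
All bound variables are already distinct, so no renaming is needed.
Extract every quantifier outward, since the variables are now distinct and don't occur free across branches:
  ∃v ∃x ∀w ∀z ((H(v) ∨ H(x)) ∧ ¬H(w) ∧ ¬D(z))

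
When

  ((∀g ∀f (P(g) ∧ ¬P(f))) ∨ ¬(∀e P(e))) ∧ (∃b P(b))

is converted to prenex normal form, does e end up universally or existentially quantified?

existential

Drive negations inward (¬∀x A ≡ ∃x ¬A, ¬∃x A ≡ ∀x ¬A, De Morgan for ∧/∨):
  ((∀g ∀f (P(g) ∧ ¬P(f))) ∨ (∃e ¬P(e))) ∧ (∃b P(b))
Extract every quantifier outward, since the variables are now distinct and don't occur free across branches:
  ∀g ∀f ∃e ∃b ((P(g) ∧ ¬P(f) ∨ ¬P(e)) ∧ P(b))
The quantifier ∀e sits under an odd number of negations, so it flips to ∃e.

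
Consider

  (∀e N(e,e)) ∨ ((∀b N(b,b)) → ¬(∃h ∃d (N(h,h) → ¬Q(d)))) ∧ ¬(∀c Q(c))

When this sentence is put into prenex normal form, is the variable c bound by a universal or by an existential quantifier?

existential

First replace A → B with ¬A ∨ B.
  (∀e N(e,e)) ∨ (¬(∀b N(b,b)) ∨ ¬(∃h ∃d (¬N(h,h) ∨ ¬Q(d)))) ∧ ¬(∀c Q(c))
Move each ¬ inward, flipping quantifiers it crosses:
  (∀e N(e,e)) ∨ ((∃b ¬N(b,b)) ∨ (∀h ∀d (N(h,h) ∧ Q(d)))) ∧ (∃c ¬Q(c))
All bound variables are already distinct, so no renaming is needed.
Finally move all quantifiers to the prefix:
  ∀e ∃b ∀h ∀d ∃c (N(e,e) ∨ (¬N(b,b) ∨ N(h,h) ∧ Q(d)) ∧ ¬Q(c))
The quantifier ∀c sits under an odd number of negations (counting the antecedent side of each →), so it flips to ∃c.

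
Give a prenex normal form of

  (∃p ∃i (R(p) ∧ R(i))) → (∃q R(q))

∀p ∀i ∃q (¬R(p) ∨ ¬R(i) ∨ R(q))

First replace A → B with ¬A ∨ B.
  ¬(∃p ∃i (R(p) ∧ R(i))) ∨ (∃q R(q))
Drive negations inward (¬∀x A ≡ ∃x ¬A, ¬∃x A ≡ ∀x ¬A, De Morgan for ∧/∨):
  (∀p ∀i (¬R(p) ∨ ¬R(i))) ∨ (∃q R(q))
All bound variables are already distinct, so no renaming is needed.
Pull the quantifiers to the front (each side's bound variable is not free in the other side):
  ∀p ∀i ∃q (¬R(p) ∨ ¬R(i) ∨ R(q))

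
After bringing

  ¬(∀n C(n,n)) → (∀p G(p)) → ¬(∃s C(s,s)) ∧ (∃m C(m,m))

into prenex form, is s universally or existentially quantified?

universal

Eliminate → and ↔ using ¬ and ∨.
  ¬¬(∀n C(n,n)) ∨ ¬(∀p G(p)) ∨ ¬(∃s C(s,s)) ∧ (∃m C(m,m))
Push ¬ through the quantifiers and connectives to reach negation normal form:
  (∀n C(n,n)) ∨ (∃p ¬G(p)) ∨ (∀s ¬C(s,s)) ∧ (∃m C(m,m))
Extract every quantifier outward, since the variables are now distinct and don't occur free across branches:
  ∀n ∃p ∀s ∃m (C(n,n) ∨ ¬G(p) ∨ ¬C(s,s) ∧ C(m,m))
The quantifier ∃s sits under an odd number of negations (counting the antecedent side of each →), so it flips to ∀s.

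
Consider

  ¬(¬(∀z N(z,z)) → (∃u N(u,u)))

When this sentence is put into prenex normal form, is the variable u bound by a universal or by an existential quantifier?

universal

Eliminate → and ↔ using ¬ and ∨.
  ¬(¬¬(∀z N(z,z)) ∨ (∃u N(u,u)))
Drive negations inward (¬∀x A ≡ ∃x ¬A, ¬∃x A ≡ ∀x ¬A, De Morgan for ∧/∨):
  (∃z ¬N(z,z)) ∧ (∀u ¬N(u,u))
Pull the quantifiers to the front (each side's bound variable is not free in the other side):
  ∃z ∀u (¬N(z,z) ∧ ¬N(u,u))
The quantifier ∃u sits under an odd number of negations (counting the antecedent side of each →), so it flips to ∀u.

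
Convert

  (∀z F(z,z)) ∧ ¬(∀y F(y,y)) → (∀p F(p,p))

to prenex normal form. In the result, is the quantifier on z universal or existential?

First replace A → B with ¬A ∨ B.
  ¬((∀z F(z,z)) ∧ ¬(∀y F(y,y))) ∨ (∀p F(p,p))
Drive negations inward (¬∀x A ≡ ∃x ¬A, ¬∃x A ≡ ∀x ¬A, De Morgan for ∧/∨):
  (∃z ¬F(z,z)) ∨ (∀y F(y,y)) ∨ (∀p F(p,p))
All bound variables are already distinct, so no renaming is needed.
Finally move all quantifiers to the prefix:
  ∃z ∀y ∀p (¬F(z,z) ∨ F(y,y) ∨ F(p,p))
The quantifier ∀z sits under an odd number of negations (counting the antecedent side of each →), so it flips to ∃z.

existential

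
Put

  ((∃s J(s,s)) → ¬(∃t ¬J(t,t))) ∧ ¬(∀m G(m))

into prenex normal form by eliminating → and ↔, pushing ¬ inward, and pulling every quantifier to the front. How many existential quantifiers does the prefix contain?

1

Rewrite implications/biconditionals: A → B as ¬A ∨ B.
  (¬(∃s J(s,s)) ∨ ¬(∃t ¬J(t,t))) ∧ ¬(∀m G(m))
Drive negations inward (¬∀x A ≡ ∃x ¬A, ¬∃x A ≡ ∀x ¬A, De Morgan for ∧/∨):
  ((∀s ¬J(s,s)) ∨ (∀t J(t,t))) ∧ (∃m ¬G(m))
Pull the quantifiers to the front (each side's bound variable is not free in the other side):
  ∀s ∀t ∃m ((¬J(s,s) ∨ J(t,t)) ∧ ¬G(m))
The prefix is ∀s ∀t ∃m: 2 universal, 1 existential.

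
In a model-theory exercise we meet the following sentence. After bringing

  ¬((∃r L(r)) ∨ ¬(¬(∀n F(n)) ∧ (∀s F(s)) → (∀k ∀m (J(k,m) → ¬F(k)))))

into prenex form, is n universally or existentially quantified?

Rewrite implications/biconditionals: A → B as ¬A ∨ B.
  ¬((∃r L(r)) ∨ ¬(¬(¬(∀n F(n)) ∧ (∀s F(s))) ∨ (∀k ∀m (¬J(k,m) ∨ ¬F(k)))))
Push ¬ through the quantifiers and connectives to reach negation normal form:
  (∀r ¬L(r)) ∧ ((∀n F(n)) ∨ (∃s ¬F(s)) ∨ (∀k ∀m (¬J(k,m) ∨ ¬F(k))))
Extract every quantifier outward, since the variables are now distinct and don't occur free across branches:
  ∀r ∀n ∃s ∀k ∀m (¬L(r) ∧ (F(n) ∨ ¬F(s) ∨ ¬J(k,m) ∨ ¬F(k)))
The quantifier ∀n sits under an even number of negations (counting the antecedent side of each →), so it remains universal.

universal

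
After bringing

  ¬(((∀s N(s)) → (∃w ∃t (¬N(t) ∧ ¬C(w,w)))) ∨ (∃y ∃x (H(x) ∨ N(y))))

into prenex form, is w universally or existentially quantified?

universal

First replace A → B with ¬A ∨ B.
  ¬(¬(∀s N(s)) ∨ (∃w ∃t (¬N(t) ∧ ¬C(w,w))) ∨ (∃y ∃x (H(x) ∨ N(y))))
Move each ¬ inward, flipping quantifiers it crosses:
  (∀s N(s)) ∧ (∀w ∀t (N(t) ∨ C(w,w))) ∧ (∀y ∀x (¬H(x) ∧ ¬N(y)))
All bound variables are already distinct, so no renaming is needed.
Pull the quantifiers to the front (each side's bound variable is not free in the other side):
  ∀s ∀w ∀t ∀y ∀x (N(s) ∧ (N(t) ∨ C(w,w)) ∧ ¬H(x) ∧ ¬N(y))
The quantifier ∃w sits under an odd number of negations (counting the antecedent side of each →), so it flips to ∀w.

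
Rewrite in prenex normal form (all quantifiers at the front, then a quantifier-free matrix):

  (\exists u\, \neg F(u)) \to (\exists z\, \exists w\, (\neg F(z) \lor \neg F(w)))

\forall u\, \exists z\, \exists w\, (F(u) \lor \neg F(z) \lor \neg F(w))

Eliminate → and ↔ using ¬ and ∨.
  \neg (\exists u\, \neg F(u)) \lor (\exists z\, \exists w\, (\neg F(z) \lor \neg F(w)))
Move each ¬ inward, flipping quantifiers it crosses:
  (\forall u\, F(u)) \lor (\exists z\, \exists w\, (\neg F(z) \lor \neg F(w)))
Pull the quantifiers to the front (each side's bound variable is not free in the other side):
  \forall u\, \exists z\, \exists w\, (F(u) \lor \neg F(z) \lor \neg F(w))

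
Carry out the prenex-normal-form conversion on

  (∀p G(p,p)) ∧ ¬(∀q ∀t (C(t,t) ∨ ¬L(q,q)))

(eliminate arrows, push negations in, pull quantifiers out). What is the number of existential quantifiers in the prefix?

2

Push ¬ through the quantifiers and connectives to reach negation normal form:
  (∀p G(p,p)) ∧ (∃q ∃t (¬C(t,t) ∧ L(q,q)))
Pull the quantifiers to the front (each side's bound variable is not free in the other side):
  ∀p ∃q ∃t (G(p,p) ∧ ¬C(t,t) ∧ L(q,q))
The prefix is ∀p ∃q ∃t: 1 universal, 2 existential.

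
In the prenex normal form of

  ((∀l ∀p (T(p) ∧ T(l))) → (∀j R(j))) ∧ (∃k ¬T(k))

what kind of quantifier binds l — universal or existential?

existential

First replace A → B with ¬A ∨ B.
  (¬(∀l ∀p (T(p) ∧ T(l))) ∨ (∀j R(j))) ∧ (∃k ¬T(k))
Move each ¬ inward, flipping quantifiers it crosses:
  ((∃l ∃p (¬T(p) ∨ ¬T(l))) ∨ (∀j R(j))) ∧ (∃k ¬T(k))
Pull the quantifiers to the front (each side's bound variable is not free in the other side):
  ∃l ∃p ∀j ∃k ((¬T(p) ∨ ¬T(l) ∨ R(j)) ∧ ¬T(k))
The quantifier ∀l sits under an odd number of negations (counting the antecedent side of each →), so it flips to ∃l.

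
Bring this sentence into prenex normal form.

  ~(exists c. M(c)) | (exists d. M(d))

Drive negations inward (¬∀x A ≡ ∃x ¬A, ¬∃x A ≡ ∀x ¬A, De Morgan for ∧/∨):
  (forall c. ~M(c)) | (exists d. M(d))
All bound variables are already distinct, so no renaming is needed.
Extract every quantifier outward, since the variables are now distinct and don't occur free across branches:
  forall c. exists d. (~M(c) | M(d))

forall c. exists d. (~M(c) | M(d))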